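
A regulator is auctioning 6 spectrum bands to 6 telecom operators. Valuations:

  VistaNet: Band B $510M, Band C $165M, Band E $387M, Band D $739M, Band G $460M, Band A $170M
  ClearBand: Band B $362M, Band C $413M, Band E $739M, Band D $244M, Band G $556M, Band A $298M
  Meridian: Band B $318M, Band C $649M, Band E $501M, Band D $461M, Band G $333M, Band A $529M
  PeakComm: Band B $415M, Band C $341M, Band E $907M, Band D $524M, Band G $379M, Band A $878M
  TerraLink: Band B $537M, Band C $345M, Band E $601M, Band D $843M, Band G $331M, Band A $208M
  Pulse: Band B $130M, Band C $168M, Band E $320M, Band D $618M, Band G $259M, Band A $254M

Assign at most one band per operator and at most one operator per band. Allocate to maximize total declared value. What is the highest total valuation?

Treat this as an assignment problem: match each operator to one band.
Optimal: VistaNet→Band G ($460M), ClearBand→Band E ($739M), Meridian→Band C ($649M), PeakComm→Band A ($878M), TerraLink→Band B ($537M), Pulse→Band D ($618M) — total 460+739+649+878+537+618 = $3881M.
No other one-to-one assignment exceeds $3881M.

Maximum total: $3881M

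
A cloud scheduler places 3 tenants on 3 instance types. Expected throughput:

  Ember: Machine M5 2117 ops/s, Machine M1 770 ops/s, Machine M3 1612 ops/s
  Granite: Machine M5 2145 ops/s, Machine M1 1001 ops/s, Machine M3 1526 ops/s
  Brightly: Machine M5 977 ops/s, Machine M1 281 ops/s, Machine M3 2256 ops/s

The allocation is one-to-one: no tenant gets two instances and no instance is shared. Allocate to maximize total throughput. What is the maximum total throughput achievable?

Optimal: Ember→Machine M5 (2117 ops/s), Granite→Machine M1 (1001 ops/s), Brightly→Machine M3 (2256 ops/s) — total 2117+1001+2256 = 5374 ops/s.
Row-greedy (each tenant in turn takes its best remaining instance) gives 3924 ops/s, worse by 1450.
Next-best assignment: Ember→Machine M1, Granite→Machine M5, Brightly→Machine M3 = 5171 ops/s.
Swapping Granite↔Brightly (Granite→Machine M3 1526 ops/s, Brightly→Machine M1 281 ops/s) loses 1450.

Max total: 5374 ops/s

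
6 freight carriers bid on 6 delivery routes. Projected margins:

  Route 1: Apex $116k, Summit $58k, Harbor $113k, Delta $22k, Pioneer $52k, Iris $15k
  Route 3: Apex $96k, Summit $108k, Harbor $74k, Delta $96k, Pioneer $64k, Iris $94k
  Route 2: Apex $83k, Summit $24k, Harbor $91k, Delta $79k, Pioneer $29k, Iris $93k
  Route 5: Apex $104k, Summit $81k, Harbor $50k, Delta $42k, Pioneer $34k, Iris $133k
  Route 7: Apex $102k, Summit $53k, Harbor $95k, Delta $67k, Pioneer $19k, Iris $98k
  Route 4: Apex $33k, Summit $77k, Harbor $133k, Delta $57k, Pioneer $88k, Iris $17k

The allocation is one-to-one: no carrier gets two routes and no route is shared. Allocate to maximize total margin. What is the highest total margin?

Max total: $623k

Optimal: Apex→Route 7 ($102k), Summit→Route 3 ($108k), Harbor→Route 1 ($113k), Delta→Route 2 ($79k), Pioneer→Route 4 ($88k), Iris→Route 5 ($133k) — total 102+108+113+79+88+133 = $623k.
Column-greedy (each route in turn goes to its best remaining carrier) gives $522k, worse by 101.
Next-best assignment: Apex→Route 1, Summit→Route 3, Harbor→Route 7, Delta→Route 2, Pioneer→Route 4, Iris→Route 5 = $619k.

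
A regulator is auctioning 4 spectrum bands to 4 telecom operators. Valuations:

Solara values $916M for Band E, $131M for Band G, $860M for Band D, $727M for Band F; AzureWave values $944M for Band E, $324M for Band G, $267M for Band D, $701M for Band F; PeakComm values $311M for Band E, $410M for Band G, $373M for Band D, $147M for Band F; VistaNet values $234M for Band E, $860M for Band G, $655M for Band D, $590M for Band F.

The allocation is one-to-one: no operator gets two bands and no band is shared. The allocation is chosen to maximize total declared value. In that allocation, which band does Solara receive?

Solara receives Band F.

This is the linear assignment problem.
Optimal: Solara→Band F ($727M), AzureWave→Band E ($944M), PeakComm→Band D ($373M), VistaNet→Band G ($860M) — total 727+944+373+860 = $2904M.
Swapping Solara↔VistaNet (Solara→Band G $131M, VistaNet→Band F $590M) loses 866.
Solara's own top band is Band E ($916M), but forcing Solara→Band E and reassigning the rest optimally gives only $2850M — worse by 54.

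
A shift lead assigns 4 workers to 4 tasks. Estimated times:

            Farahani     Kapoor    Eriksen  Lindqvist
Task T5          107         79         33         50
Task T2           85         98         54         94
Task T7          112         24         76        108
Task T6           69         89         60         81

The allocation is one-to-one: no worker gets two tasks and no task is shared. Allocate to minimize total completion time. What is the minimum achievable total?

Min total: 197 min

Optimal: Farahani→Task T6 (69 min), Kapoor→Task T7 (24 min), Eriksen→Task T2 (54 min), Lindqvist→Task T5 (50 min) — total 69+24+54+50 = 197 min.
Column-greedy (each task in turn goes to its cheapest remaining worker) gives 223 min, worse by 26.
Checked against all permutations: 197 min is optimal.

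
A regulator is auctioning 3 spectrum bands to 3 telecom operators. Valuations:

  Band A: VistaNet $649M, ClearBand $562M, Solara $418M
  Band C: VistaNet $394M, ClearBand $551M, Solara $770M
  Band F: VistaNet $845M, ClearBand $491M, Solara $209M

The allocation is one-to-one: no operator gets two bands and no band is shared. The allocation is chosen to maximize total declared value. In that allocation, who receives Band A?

ClearBand receives Band A.

This is the linear assignment problem.
Optimal: VistaNet→Band F ($845M), ClearBand→Band A ($562M), Solara→Band C ($770M) — total 845+562+770 = $2177M.
Column-greedy (each band in turn goes to its best remaining operator) gives $1910M, worse by 267.
Swapping ClearBand↔Solara (ClearBand→Band C $551M, Solara→Band A $418M) loses 363.
Every other assignment is strictly worse.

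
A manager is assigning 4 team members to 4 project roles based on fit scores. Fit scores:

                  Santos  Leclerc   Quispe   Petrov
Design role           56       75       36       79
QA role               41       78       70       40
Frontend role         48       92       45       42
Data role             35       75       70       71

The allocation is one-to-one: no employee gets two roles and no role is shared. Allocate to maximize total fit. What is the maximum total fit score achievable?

Max total: 289 pts

Treat this as an assignment problem: match each employee to one role.
Optimal: Santos→Design role (56 pts), Leclerc→Frontend role (92 pts), Quispe→QA role (70 pts), Petrov→Data role (71 pts) — total 56+92+70+71 = 289 pts.
Column-greedy (each role in turn goes to its best remaining employee) gives 275 pts, worse by 14.
Swapping Leclerc↔Petrov (Leclerc→Data role 75 pts, Petrov→Frontend role 42 pts) loses 46.
Every other assignment is strictly worse.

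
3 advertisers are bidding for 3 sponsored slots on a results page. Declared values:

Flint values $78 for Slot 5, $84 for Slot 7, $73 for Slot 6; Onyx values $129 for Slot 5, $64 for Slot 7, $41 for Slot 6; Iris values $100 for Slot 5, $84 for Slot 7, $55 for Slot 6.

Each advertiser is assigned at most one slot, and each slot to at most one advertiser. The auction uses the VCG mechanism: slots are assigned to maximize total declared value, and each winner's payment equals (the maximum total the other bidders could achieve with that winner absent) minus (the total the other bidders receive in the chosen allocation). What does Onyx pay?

Onyx pays $27.

Efficient allocation: Flint→Slot 6 ($73), Onyx→Slot 5 ($129), Iris→Slot 7 ($84); total welfare W = $286.
Onyx receives Slot 5 at value $129, so the others get W − 129 = $157.
Without Onyx: best allocation of the remaining 2 bidders over all 3 slots is Flint→Slot 7 ($84), Iris→Slot 5 ($100), total $184.
VCG payment = (others' best without Onyx) − (others' welfare with Onyx) = 184 − 157 = $27.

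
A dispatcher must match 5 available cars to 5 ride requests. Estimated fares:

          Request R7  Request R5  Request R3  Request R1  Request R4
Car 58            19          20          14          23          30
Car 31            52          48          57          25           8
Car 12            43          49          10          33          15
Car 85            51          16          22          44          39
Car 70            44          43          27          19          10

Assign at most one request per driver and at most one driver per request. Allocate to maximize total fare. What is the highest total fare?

Maximum total: $224

Optimal: Car 58→Request R4 ($30), Car 31→Request R3 ($57), Car 12→Request R5 ($49), Car 85→Request R1 ($44), Car 70→Request R7 ($44) — total 30+57+49+44+44 = $224.
No other one-to-one assignment exceeds $224.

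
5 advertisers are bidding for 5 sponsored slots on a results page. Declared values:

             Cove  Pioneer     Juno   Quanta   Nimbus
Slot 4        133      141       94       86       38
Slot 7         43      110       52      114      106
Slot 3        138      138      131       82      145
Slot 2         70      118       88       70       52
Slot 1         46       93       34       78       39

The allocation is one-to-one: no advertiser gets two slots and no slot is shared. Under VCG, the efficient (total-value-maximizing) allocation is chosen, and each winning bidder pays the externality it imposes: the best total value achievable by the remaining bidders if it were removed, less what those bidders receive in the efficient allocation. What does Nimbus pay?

Nimbus pays $68.

Efficient allocation: Cove→Slot 4 ($133), Pioneer→Slot 1 ($93), Juno→Slot 2 ($88), Quanta→Slot 7 ($114), Nimbus→Slot 3 ($145); total welfare W = $573.
Nimbus receives Slot 3 at value $145, so the others get W − 145 = $428.
Without Nimbus: best allocation of the remaining 4 bidders over all 5 slots is Cove→Slot 4 ($133), Pioneer→Slot 2 ($118), Juno→Slot 3 ($131), Quanta→Slot 7 ($114), total $496.
VCG payment = (others' best without Nimbus) − (others' welfare with Nimbus) = 496 − 428 = $68.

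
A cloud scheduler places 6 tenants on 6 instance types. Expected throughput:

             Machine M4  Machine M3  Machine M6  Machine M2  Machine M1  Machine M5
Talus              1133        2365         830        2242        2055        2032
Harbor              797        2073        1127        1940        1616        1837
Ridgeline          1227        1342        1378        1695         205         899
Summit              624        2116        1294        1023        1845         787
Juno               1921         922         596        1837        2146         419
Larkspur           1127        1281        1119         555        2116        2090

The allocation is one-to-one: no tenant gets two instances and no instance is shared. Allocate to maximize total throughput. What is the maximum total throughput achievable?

Treat this as an assignment problem: match each tenant to one instance.
Optimal: Talus→Machine M2 (2242 ops/s), Harbor→Machine M5 (1837 ops/s), Ridgeline→Machine M6 (1378 ops/s), Summit→Machine M3 (2116 ops/s), Juno→Machine M4 (1921 ops/s), Larkspur→Machine M1 (2116 ops/s) — total 2242+1837+1378+2116+1921+2116 = 11610 ops/s.
Max-entry greedy (repeatedly take the single best remaining cell) gives 10543 ops/s, worse by 1067.
Next-best assignment: Talus→Machine M2, Harbor→Machine M3, Ridgeline→Machine M6, Summit→Machine M1, Juno→Machine M4, Larkspur→Machine M5 = 11549 ops/s.
Every other assignment is strictly worse.

Maximum total: 11610 ops/s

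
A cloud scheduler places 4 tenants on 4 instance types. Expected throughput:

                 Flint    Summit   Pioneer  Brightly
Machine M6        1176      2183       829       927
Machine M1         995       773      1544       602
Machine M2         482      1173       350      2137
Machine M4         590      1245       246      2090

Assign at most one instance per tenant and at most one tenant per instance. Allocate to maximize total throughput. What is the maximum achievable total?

Maximum total: 6454 ops/s

This is a one-to-one assignment (maximum-weight bipartite matching).
Optimal: Flint→Machine M4 (590 ops/s), Summit→Machine M6 (2183 ops/s), Pioneer→Machine M1 (1544 ops/s), Brightly→Machine M2 (2137 ops/s) — total 590+2183+1544+2137 = 6454 ops/s.
Next-best assignment: Flint→Machine M2, Summit→Machine M6, Pioneer→Machine M1, Brightly→Machine M4 = 6299 ops/s.
No other one-to-one assignment exceeds 6454 ops/s.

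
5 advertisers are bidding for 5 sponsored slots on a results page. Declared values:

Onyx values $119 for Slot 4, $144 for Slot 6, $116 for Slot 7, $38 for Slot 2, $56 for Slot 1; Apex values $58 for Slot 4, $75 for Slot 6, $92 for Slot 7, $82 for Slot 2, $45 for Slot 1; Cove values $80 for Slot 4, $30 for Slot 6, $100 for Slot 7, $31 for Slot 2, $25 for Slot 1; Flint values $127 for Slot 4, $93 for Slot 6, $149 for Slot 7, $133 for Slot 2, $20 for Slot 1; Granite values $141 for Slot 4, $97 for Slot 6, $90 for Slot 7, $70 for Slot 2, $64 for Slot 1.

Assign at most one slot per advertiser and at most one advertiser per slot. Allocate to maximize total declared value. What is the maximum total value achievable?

Maximum total: $563

Optimal: Onyx→Slot 6 ($144), Apex→Slot 1 ($45), Cove→Slot 7 ($100), Flint→Slot 2 ($133), Granite→Slot 4 ($141) — total 144+45+100+133+141 = $563.
Row-greedy (each advertiser in turn takes its best remaining slot) gives $513, worse by 50.
Next-best assignment: Onyx→Slot 6, Apex→Slot 2, Cove→Slot 1, Flint→Slot 7, Granite→Slot 4 = $541.
No other one-to-one assignment exceeds $563.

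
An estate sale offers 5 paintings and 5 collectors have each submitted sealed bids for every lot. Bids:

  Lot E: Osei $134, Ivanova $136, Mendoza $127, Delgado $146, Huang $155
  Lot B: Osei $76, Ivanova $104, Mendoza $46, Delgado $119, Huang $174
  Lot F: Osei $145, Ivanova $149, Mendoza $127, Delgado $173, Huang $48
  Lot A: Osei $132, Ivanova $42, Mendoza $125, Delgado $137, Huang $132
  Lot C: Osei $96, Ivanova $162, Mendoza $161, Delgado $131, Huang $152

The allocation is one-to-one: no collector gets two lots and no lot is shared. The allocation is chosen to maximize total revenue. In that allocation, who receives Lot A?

Optimal: Osei→Lot A ($132), Ivanova→Lot E ($136), Mendoza→Lot C ($161), Delgado→Lot F ($173), Huang→Lot B ($174) — total 132+136+161+173+174 = $776.
Column-greedy (each lot in turn goes to its best remaining collector) gives $716, worse by 60.
Every other assignment is strictly worse.
Osei's own top lot is Lot F ($145), but forcing Osei→Lot F and reassigning the rest optimally gives only $753 — worse by 23.

Osei receives Lot A.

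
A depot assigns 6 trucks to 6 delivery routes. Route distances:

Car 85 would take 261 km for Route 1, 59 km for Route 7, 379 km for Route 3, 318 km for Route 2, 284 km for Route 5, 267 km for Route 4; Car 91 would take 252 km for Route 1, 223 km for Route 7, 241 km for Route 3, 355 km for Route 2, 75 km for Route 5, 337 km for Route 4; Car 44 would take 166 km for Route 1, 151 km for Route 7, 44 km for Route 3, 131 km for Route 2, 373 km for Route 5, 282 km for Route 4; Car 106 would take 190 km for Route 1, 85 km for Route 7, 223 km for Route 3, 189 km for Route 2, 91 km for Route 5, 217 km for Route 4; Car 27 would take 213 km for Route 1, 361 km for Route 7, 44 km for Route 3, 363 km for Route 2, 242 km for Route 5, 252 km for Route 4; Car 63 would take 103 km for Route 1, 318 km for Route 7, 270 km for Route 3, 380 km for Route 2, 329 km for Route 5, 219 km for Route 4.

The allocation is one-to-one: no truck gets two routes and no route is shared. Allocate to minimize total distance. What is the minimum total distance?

Min total: 629 km

Treat this as an assignment problem: match each truck to one route.
Optimal: Car 85→Route 7 (59 km), Car 91→Route 5 (75 km), Car 44→Route 2 (131 km), Car 106→Route 4 (217 km), Car 27→Route 3 (44 km), Car 63→Route 1 (103 km) — total 59+75+131+217+44+103 = 629 km.
Min-entry greedy (repeatedly take the single cheapest remaining cell) gives 722 km, worse by 93.
Swapping Car 27↔Car 44 (Car 27→Route 2 363 km, Car 44→Route 3 44 km) adds 232.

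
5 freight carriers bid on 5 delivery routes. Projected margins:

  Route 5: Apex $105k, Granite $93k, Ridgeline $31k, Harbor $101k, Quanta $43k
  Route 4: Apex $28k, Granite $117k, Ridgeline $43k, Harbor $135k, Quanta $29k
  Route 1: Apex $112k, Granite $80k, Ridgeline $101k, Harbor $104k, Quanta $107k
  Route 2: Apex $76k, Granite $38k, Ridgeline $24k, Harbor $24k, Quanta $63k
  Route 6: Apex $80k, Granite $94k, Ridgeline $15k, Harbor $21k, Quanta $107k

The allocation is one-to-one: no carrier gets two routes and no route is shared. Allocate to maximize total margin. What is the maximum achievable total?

This is a one-to-one assignment (maximum-weight bipartite matching).
Optimal: Apex→Route 2 ($76k), Granite→Route 5 ($93k), Ridgeline→Route 1 ($101k), Harbor→Route 4 ($135k), Quanta→Route 6 ($107k) — total 76+93+101+135+107 = $512k.
Column-greedy (each route in turn goes to its best remaining carrier) gives $400k, worse by 112.
Next-best assignment: Apex→Route 2, Granite→Route 4, Ridgeline→Route 1, Harbor→Route 5, Quanta→Route 6 = $502k.
Swapping Quanta↔Granite (Quanta→Route 5 $43k, Granite→Route 6 $94k) loses 63.
No other one-to-one assignment exceeds $512k.

Maximum total: $512k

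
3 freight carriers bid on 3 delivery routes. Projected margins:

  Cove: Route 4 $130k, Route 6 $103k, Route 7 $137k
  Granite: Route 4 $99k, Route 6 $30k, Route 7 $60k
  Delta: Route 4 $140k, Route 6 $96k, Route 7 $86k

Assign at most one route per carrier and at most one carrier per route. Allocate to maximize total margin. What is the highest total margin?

Max total: $332k

Optimal: Cove→Route 7 ($137k), Granite→Route 4 ($99k), Delta→Route 6 ($96k) — total 137+99+96 = $332k.
Max-entry greedy (repeatedly take the single best remaining cell) gives $307k, worse by 25.
Next-best assignment: Cove→Route 7, Granite→Route 6, Delta→Route 4 = $307k.
Swapping Cove↔Delta (Cove→Route 6 $103k, Delta→Route 7 $86k) loses 44.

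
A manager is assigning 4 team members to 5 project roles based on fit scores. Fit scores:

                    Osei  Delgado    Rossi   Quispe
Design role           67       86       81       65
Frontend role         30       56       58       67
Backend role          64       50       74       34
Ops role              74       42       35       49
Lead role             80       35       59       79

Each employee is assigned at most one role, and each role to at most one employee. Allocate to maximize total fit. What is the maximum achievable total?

Max total: 313 pts

Optimal: Osei→Ops role (74 pts), Delgado→Design role (86 pts), Rossi→Backend role (74 pts), Quispe→Lead role (79 pts) — total 74+86+74+79 = 313 pts.
Max-entry greedy (repeatedly take the single best remaining cell) gives 307 pts, worse by 6.
Swapping Osei↔Delgado (Osei→Design role 67 pts, Delgado→Ops role 42 pts) loses 51.
Checked against all permutations: 313 pts is optimal.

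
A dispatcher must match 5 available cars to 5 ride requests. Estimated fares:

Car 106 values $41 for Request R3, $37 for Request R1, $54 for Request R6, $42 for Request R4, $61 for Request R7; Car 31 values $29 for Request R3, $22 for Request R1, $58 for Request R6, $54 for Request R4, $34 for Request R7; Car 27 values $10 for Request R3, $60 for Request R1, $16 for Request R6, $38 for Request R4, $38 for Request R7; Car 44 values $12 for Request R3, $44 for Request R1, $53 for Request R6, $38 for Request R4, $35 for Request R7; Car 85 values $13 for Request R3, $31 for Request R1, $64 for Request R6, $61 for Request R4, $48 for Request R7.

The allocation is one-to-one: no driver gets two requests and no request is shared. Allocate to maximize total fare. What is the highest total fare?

Maximum total: $264

Optimal: Car 106→Request R7 ($61), Car 31→Request R3 ($29), Car 27→Request R1 ($60), Car 44→Request R6 ($53), Car 85→Request R4 ($61) — total 61+29+60+53+61 = $264.
Next-best assignment: Car 106→Request R3, Car 31→Request R4, Car 27→Request R1, Car 44→Request R6, Car 85→Request R7 = $256.
Checked against all permutations: $264 is optimal.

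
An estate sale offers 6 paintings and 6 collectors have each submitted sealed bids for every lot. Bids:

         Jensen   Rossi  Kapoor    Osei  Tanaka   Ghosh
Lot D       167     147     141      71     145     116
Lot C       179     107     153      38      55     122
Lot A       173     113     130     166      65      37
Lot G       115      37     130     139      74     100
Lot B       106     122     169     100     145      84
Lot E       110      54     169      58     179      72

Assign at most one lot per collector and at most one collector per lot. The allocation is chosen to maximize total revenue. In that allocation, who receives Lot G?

Ghosh receives Lot G.

Treat this as an assignment problem: match each collector to one lot.
Optimal: Jensen→Lot C ($179), Rossi→Lot D ($147), Kapoor→Lot B ($169), Osei→Lot A ($166), Tanaka→Lot E ($179), Ghosh→Lot G ($100) — total 179+147+169+166+179+100 = $940.
Column-greedy (each lot in turn goes to its best remaining collector) gives $785, worse by 155.
Swapping Ghosh↔Jensen (Ghosh→Lot C $122, Jensen→Lot G $115) loses 42.
Checked against all permutations: $940 is optimal.
Ghosh's own top lot is Lot C ($122), but forcing Ghosh→Lot C and reassigning the rest optimally gives only $929 — worse by 11.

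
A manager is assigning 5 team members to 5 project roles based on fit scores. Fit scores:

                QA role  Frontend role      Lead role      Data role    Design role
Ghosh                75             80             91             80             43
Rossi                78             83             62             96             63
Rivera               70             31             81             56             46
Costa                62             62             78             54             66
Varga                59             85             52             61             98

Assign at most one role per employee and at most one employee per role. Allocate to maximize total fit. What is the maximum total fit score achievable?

Max total: 422 pts

Optimal: Ghosh→Frontend role (80 pts), Rossi→Data role (96 pts), Rivera→QA role (70 pts), Costa→Lead role (78 pts), Varga→Design role (98 pts) — total 80+96+70+78+98 = 422 pts.
Row-greedy (each employee in turn takes its best remaining role) gives 408 pts, worse by 14.
No other one-to-one assignment exceeds 422 pts.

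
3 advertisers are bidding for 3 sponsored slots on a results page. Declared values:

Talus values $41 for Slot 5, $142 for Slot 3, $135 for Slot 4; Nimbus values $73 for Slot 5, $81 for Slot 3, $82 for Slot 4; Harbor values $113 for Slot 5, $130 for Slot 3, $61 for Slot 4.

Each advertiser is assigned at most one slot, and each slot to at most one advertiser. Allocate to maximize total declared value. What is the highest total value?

Maximum total: $338

Optimal: Talus→Slot 4 ($135), Nimbus→Slot 5 ($73), Harbor→Slot 3 ($130) — total 135+73+130 = $338.
Row-greedy (each advertiser in turn takes its best remaining slot) gives $337, worse by 1.
Swapping Talus↔Harbor (Talus→Slot 3 $142, Harbor→Slot 4 $61) loses 62.
Every other assignment is strictly worse.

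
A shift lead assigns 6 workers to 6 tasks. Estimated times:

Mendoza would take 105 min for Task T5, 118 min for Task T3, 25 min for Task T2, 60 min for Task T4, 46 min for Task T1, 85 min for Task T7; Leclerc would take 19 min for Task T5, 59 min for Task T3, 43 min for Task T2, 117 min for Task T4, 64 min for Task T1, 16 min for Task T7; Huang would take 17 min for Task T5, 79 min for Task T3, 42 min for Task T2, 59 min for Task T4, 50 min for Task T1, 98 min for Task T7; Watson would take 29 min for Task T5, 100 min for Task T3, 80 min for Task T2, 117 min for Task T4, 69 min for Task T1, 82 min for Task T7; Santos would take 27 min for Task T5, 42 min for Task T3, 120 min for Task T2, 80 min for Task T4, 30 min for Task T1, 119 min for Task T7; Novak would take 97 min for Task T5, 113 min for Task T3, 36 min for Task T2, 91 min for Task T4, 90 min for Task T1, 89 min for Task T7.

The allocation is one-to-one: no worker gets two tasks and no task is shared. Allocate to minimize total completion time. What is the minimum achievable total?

Optimal: Mendoza→Task T1 (46 min), Leclerc→Task T7 (16 min), Huang→Task T4 (59 min), Watson→Task T5 (29 min), Santos→Task T3 (42 min), Novak→Task T2 (36 min) — total 46+16+59+29+42+36 = 228 min.

Min total: 228 min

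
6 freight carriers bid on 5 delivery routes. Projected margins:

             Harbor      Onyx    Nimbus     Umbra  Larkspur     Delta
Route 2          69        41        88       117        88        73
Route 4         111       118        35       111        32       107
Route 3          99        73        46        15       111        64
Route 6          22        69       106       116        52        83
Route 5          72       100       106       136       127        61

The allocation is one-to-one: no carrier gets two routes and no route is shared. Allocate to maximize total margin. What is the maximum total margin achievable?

Max total: $567k

Optimal: Umbra→Route 2 ($117k), Onyx→Route 4 ($118k), Harbor→Route 3 ($99k), Nimbus→Route 6 ($106k), Larkspur→Route 5 ($127k) — total 117+118+99+106+127 = $567k.
Max-entry greedy (repeatedly take the single best remaining cell) gives $544k, worse by 23.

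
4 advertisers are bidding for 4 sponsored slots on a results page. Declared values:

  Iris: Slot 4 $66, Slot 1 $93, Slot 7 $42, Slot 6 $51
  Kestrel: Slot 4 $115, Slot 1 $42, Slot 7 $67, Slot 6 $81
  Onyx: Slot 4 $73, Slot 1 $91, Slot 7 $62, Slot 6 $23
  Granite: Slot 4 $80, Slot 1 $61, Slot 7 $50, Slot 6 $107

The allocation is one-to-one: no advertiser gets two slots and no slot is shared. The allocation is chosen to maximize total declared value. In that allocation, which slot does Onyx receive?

Onyx receives Slot 7.

Optimal: Iris→Slot 1 ($93), Kestrel→Slot 4 ($115), Onyx→Slot 7 ($62), Granite→Slot 6 ($107) — total 93+115+62+107 = $377.
Checked against all permutations: $377 is optimal.
Onyx's own top slot is Slot 1 ($91), but forcing Onyx→Slot 1 and reassigning the rest optimally gives only $355 — worse by 22.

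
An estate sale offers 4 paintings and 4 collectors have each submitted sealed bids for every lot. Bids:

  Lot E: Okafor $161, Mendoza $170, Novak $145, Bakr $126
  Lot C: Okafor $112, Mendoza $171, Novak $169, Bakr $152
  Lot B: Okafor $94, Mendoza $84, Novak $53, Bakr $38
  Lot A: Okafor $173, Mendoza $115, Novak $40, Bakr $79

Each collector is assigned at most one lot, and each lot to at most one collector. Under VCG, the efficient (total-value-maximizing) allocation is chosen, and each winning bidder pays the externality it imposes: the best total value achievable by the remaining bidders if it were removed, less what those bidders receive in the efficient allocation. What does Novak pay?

Efficient allocation: Okafor→Lot A ($173), Mendoza→Lot B ($84), Novak→Lot E ($145), Bakr→Lot C ($152); total welfare W = $554.
Novak receives Lot E at value $145, so the others get W − 145 = $409.
Without Novak: best allocation of the remaining 3 bidders over all 4 lots is Okafor→Lot A ($173), Mendoza→Lot E ($170), Bakr→Lot C ($152), total $495.
VCG payment = (others' best without Novak) − (others' welfare with Novak) = 495 − 409 = $86.

Novak pays $86.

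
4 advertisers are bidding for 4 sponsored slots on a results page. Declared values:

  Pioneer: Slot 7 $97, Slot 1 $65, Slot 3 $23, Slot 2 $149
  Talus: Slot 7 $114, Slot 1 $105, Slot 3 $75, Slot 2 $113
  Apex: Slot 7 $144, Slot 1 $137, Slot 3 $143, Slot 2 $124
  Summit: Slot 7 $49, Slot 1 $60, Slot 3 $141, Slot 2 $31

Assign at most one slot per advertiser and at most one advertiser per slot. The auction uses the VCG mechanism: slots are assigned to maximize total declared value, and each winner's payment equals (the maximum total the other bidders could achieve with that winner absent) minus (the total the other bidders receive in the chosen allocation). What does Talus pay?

Efficient allocation: Pioneer→Slot 2 ($149), Talus→Slot 7 ($114), Apex→Slot 1 ($137), Summit→Slot 3 ($141); total welfare W = $541.
Talus receives Slot 7 at value $114, so the others get W − 114 = $427.
Without Talus: best allocation of the remaining 3 bidders over all 4 slots is Pioneer→Slot 2 ($149), Apex→Slot 7 ($144), Summit→Slot 3 ($141), total $434.
VCG payment = (others' best without Talus) − (others' welfare with Talus) = 434 − 427 = $7.

Talus pays $7.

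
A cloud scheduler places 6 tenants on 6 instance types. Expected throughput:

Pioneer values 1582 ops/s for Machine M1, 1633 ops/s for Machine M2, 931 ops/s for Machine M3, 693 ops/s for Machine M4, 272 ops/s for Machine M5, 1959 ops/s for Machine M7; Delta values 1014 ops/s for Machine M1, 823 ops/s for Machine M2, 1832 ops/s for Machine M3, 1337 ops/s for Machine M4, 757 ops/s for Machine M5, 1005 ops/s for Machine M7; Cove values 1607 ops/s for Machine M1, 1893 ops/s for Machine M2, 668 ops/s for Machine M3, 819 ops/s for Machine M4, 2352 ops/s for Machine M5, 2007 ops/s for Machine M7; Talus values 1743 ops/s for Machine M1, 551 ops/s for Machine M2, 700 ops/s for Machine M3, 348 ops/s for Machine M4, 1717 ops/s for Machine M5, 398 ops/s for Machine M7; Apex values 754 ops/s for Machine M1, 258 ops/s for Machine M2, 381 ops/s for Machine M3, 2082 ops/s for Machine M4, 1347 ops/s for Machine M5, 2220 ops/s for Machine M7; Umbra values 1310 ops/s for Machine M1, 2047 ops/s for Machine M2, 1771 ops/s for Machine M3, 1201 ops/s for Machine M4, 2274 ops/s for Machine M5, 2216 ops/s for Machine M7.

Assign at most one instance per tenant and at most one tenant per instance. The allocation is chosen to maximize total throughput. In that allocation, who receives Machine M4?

Optimal: Pioneer→Machine M7 (1959 ops/s), Delta→Machine M3 (1832 ops/s), Cove→Machine M5 (2352 ops/s), Talus→Machine M1 (1743 ops/s), Apex→Machine M4 (2082 ops/s), Umbra→Machine M2 (2047 ops/s) — total 1959+1832+2352+1743+2082+2047 = 12015 ops/s.
Max-entry greedy (repeatedly take the single best remaining cell) gives 10887 ops/s, worse by 1128.
Apex's own top instance is Machine M7 (2220 ops/s), but forcing Apex→Machine M7 and reassigning the rest optimally gives only 11056 ops/s — worse by 959.

Apex receives Machine M4.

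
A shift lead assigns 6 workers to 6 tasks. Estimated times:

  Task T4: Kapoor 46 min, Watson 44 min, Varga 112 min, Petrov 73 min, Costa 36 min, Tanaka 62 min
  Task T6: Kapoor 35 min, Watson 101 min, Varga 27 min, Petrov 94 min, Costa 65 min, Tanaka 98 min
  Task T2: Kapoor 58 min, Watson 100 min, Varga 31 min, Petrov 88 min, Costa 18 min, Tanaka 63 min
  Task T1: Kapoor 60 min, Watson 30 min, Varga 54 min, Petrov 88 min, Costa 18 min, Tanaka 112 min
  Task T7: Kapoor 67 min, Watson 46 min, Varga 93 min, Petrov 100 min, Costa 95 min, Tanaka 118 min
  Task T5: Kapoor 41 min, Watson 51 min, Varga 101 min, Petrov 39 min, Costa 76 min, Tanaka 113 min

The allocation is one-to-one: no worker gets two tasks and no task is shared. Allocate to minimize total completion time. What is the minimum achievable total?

This is the linear assignment problem.
Optimal: Kapoor→Task T6 (35 min), Watson→Task T7 (46 min), Varga→Task T2 (31 min), Petrov→Task T5 (39 min), Costa→Task T1 (18 min), Tanaka→Task T4 (62 min) — total 35+46+31+39+18+62 = 231 min.
Column-greedy (each task in turn goes to its cheapest remaining worker) gives 364 min, worse by 133.
Swapping Kapoor↔Watson (Kapoor→Task T7 67 min, Watson→Task T6 101 min) adds 87.
Checked against all permutations: 231 min is optimal.

Minimum total: 231 min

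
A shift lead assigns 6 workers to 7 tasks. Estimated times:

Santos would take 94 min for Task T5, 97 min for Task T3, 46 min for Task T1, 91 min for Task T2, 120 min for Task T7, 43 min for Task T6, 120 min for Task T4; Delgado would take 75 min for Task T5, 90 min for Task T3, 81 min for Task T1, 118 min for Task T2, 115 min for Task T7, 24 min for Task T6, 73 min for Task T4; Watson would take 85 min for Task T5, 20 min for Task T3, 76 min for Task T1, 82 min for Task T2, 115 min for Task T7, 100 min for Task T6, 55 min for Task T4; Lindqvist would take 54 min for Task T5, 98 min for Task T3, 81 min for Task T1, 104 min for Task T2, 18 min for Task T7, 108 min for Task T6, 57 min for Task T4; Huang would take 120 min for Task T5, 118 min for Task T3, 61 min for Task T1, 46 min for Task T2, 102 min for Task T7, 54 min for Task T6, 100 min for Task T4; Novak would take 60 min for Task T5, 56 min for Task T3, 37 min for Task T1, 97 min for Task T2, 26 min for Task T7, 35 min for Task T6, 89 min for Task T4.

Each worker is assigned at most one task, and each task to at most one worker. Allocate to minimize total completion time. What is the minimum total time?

This is the linear assignment problem.
Optimal: Santos→Task T1 (46 min), Delgado→Task T6 (24 min), Watson→Task T3 (20 min), Lindqvist→Task T7 (18 min), Huang→Task T2 (46 min), Novak→Task T5 (60 min) — total 46+24+20+18+46+60 = 214 min.
Row-greedy (each worker in turn takes its cheapest remaining task) gives 237 min, worse by 23.
Every other assignment is strictly worse.

Minimum total: 214 min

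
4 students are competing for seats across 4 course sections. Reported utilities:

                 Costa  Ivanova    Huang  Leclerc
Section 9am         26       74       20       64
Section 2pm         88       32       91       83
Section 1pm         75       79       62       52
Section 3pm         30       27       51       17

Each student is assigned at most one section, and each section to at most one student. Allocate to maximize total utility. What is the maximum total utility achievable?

Optimal: Costa→Section 1pm (75 points), Ivanova→Section 9am (74 points), Huang→Section 3pm (51 points), Leclerc→Section 2pm (83 points) — total 75+74+51+83 = 283 points.
Swapping Costa↔Leclerc (Costa→Section 2pm 88 points, Leclerc→Section 1pm 52 points) loses 18.

Maximum total: 283 points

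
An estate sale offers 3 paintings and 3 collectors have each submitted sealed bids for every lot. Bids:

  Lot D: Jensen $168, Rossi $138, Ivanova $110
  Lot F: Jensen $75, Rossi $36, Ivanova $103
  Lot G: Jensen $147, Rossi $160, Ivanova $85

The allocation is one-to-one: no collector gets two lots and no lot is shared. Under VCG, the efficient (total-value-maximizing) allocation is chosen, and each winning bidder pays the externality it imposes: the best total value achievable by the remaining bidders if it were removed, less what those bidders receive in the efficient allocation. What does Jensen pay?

Efficient allocation: Jensen→Lot D ($168), Rossi→Lot G ($160), Ivanova→Lot F ($103); total welfare W = $431.
Jensen receives Lot D at value $168, so the others get W − 168 = $263.
Without Jensen: best allocation of the remaining 2 bidders over all 3 lots is Rossi→Lot G ($160), Ivanova→Lot D ($110), total $270.
VCG payment = (others' best without Jensen) − (others' welfare with Jensen) = 270 − 263 = $7.

Jensen pays $7.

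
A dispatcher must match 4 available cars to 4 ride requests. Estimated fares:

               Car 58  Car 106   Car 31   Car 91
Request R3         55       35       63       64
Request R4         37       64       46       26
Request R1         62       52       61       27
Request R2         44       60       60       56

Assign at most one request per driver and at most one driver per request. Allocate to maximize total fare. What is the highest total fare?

Maximum total: $250

Optimal: Car 58→Request R1 ($62), Car 106→Request R4 ($64), Car 31→Request R2 ($60), Car 91→Request R3 ($64) — total 62+64+60+64 = $250.
Row-greedy (each driver in turn takes its best remaining request) gives $245, worse by 5.
Next-best assignment: Car 58→Request R1, Car 106→Request R4, Car 31→Request R3, Car 91→Request R2 = $245.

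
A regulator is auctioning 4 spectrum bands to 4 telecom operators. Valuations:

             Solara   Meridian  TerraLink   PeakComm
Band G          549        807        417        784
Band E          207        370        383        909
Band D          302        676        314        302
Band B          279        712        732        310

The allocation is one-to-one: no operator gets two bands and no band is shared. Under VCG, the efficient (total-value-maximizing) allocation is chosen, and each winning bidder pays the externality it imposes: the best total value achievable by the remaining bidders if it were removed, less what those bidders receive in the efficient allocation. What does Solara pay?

Solara pays $131M.

Efficient allocation: Solara→Band G ($549M), Meridian→Band D ($676M), TerraLink→Band B ($732M), PeakComm→Band E ($909M); total welfare W = $2866M.
Solara receives Band G at value $549M, so the others get W − 549 = $2317M.
Without Solara: best allocation of the remaining 3 bidders over all 4 bands is Meridian→Band G ($807M), TerraLink→Band B ($732M), PeakComm→Band E ($909M), total $2448M.
VCG payment = (others' best without Solara) − (others' welfare with Solara) = 2448 − 2317 = $131M.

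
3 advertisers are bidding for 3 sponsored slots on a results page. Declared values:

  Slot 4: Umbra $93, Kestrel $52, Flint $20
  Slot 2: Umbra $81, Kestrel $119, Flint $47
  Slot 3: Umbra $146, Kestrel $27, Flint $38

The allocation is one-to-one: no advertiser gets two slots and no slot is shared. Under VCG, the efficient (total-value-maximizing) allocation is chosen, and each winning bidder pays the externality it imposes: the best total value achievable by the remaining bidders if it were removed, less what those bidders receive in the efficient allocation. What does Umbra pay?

Efficient allocation: Umbra→Slot 3 ($146), Kestrel→Slot 2 ($119), Flint→Slot 4 ($20); total welfare W = $285.
Umbra receives Slot 3 at value $146, so the others get W − 146 = $139.
Without Umbra: best allocation of the remaining 2 bidders over all 3 slots is Kestrel→Slot 2 ($119), Flint→Slot 3 ($38), total $157.
VCG payment = (others' best without Umbra) − (others' welfare with Umbra) = 157 − 139 = $18.

Umbra pays $18.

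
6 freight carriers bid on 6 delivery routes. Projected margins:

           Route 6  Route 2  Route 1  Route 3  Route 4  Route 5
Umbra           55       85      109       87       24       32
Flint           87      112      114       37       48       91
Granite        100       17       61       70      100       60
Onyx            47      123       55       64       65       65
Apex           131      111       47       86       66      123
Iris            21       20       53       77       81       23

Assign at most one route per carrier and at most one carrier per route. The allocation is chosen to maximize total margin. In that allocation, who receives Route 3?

This is a one-to-one assignment (maximum-weight bipartite matching).
Optimal: Umbra→Route 1 ($109k), Flint→Route 5 ($91k), Granite→Route 4 ($100k), Onyx→Route 2 ($123k), Apex→Route 6 ($131k), Iris→Route 3 ($77k) — total 109+91+100+123+131+77 = $631k.
Column-greedy (each route in turn goes to its best remaining carrier) gives $578k, worse by 53.
Checked against all permutations: $631k is optimal.
Iris's own top route is Route 4 ($81k), but forcing Iris→Route 4 and reassigning the rest optimally gives only $628k — worse by 3.

Iris receives Route 3.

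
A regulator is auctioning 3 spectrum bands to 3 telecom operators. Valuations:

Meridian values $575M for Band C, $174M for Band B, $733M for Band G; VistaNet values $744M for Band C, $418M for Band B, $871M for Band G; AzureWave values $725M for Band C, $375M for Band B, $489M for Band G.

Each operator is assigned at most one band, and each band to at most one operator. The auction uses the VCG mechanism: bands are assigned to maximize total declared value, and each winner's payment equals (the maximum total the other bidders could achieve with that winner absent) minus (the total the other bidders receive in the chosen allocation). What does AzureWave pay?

Efficient allocation: Meridian→Band G ($733M), VistaNet→Band B ($418M), AzureWave→Band C ($725M); total welfare W = $1876M.
AzureWave receives Band C at value $725M, so the others get W − 725 = $1151M.
Without AzureWave: best allocation of the remaining 2 bidders over all 3 bands is Meridian→Band G ($733M), VistaNet→Band C ($744M), total $1477M.
VCG payment = (others' best without AzureWave) − (others' welfare with AzureWave) = 1477 − 1151 = $326M.

AzureWave pays $326M.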